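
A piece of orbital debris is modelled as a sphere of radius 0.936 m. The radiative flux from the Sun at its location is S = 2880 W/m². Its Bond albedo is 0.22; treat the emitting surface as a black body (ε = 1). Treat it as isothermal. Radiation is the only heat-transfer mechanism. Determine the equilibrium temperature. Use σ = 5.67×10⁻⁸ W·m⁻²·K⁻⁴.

At equilibrium, absorbed power = emitted power.
Absorbing cross-section = πr² = 2.752 m²; emitting surface = 4πr² = 11.01 m² (ratio 4).
(1−a)S·A_cross = εσ·A_surf·T⁴  ⇒  T⁴ = (1−a)S/(4σ).
T⁴ = 0.780·2880/(4·5.67×10⁻⁸) = 9.905×10⁹ K⁴.
T = (9.905×10⁹)^(1/4).

T ≈ 315 K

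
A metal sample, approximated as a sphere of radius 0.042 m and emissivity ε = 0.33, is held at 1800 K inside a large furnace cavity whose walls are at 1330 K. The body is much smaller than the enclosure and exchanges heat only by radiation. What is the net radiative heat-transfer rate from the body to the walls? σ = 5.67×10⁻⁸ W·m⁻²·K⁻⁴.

P_net ≈ 3060 W

For a small grey body in a large enclosure: P_net = εσA(T_body⁴ − T_wall⁴).
A = 4πr² = 0.02217 m²; T_body⁴ − T_wall⁴ = 1.050×10¹³ − 3.129×10¹² = 7.369×10¹² K⁴.
|P_net| = 0.33·5.67×10⁻⁸·0.02217·7.369×10¹².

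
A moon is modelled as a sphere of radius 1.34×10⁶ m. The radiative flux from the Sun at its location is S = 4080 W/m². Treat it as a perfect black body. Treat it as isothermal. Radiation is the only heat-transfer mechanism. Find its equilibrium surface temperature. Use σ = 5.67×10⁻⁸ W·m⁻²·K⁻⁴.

At equilibrium, absorbed power = emitted power.
Absorbing cross-section = πr² = 5.641×10¹² m²; emitting surface = 4πr² = 2.256×10¹³ m² (ratio 4).
S·A_cross = εσ·A_surf·T⁴  ⇒  T⁴ = S/(4σ).
T⁴ = 1.00·4080/(4·5.67×10⁻⁸) = 1.799×10¹⁰ K⁴.
T = (1.799×10¹⁰)^(1/4).

T ≈ 366 K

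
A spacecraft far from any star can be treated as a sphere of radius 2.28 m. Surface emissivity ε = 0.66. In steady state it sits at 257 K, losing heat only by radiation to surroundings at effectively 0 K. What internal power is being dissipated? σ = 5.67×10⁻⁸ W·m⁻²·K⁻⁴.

P ≈ 10700 W

Steady state: P = εσA T⁴.
A = 4πr² = 65.33 m²; T⁴ = (257)⁴ = 4.362×10⁹ K⁴.
P = 0.66 × 5.67×10⁻⁸ × 65.33 × 4.362×10⁹.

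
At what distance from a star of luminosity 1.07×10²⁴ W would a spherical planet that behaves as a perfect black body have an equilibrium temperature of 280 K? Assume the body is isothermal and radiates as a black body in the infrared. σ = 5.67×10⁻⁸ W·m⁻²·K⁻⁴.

For an isothermal black-emitting sphere, (1−a)S·πr² = σ·4πr²·T⁴ ⇒ S = 4σT⁴/(1−a).
S = 4·5.67×10⁻⁸·(280)⁴/1.00 = 1394 W/m².
Flux falls as S = L/(4πd²), so d = √(L/(4πS)) = √(1.07×10²⁴/(4π·1394)).

d ≈ 7.82×10⁹ m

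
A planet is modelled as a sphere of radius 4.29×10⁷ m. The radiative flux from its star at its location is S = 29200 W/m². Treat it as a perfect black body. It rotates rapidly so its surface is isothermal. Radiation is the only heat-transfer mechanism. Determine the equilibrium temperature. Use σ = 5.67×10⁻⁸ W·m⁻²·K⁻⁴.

T ≈ 599 K

At equilibrium, absorbed power = emitted power.
Absorbing cross-section = πr² = 5.782×10¹⁵ m²; emitting surface = 4πr² = 2.313×10¹⁶ m² (ratio 4).
S·A_cross = εσ·A_surf·T⁴  ⇒  T⁴ = S/(4σ).
T⁴ = 1.00·29200/(4·5.67×10⁻⁸) = 1.287×10¹¹ K⁴.
T = (1.287×10¹¹)^(1/4).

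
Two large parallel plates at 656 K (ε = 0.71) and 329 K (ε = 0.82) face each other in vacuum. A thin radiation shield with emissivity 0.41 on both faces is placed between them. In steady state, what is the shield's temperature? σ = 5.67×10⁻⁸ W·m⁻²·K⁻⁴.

In steady state the net flux on the hot side equals that on the cold side.
σ(T₁⁴−T_s⁴)/D₁ = σ(T_s⁴−T₂⁴)/D₂, with D₁ = 1/ε₁+1/ε_s−1 = 2.847, D₂ = 1/ε_s+1/ε₂−1 = 2.659.
Solve for T_s⁴: T_s⁴ = (D₂·T₁⁴ + D₁·T₂⁴)/(D₁+D₂) = 9.548×10¹⁰ K⁴.

T_s ≈ 556 K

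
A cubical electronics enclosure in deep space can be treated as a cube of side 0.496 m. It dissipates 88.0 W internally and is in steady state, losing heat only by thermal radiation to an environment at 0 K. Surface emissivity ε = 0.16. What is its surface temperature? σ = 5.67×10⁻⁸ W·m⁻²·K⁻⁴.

T ≈ 285 K

Steady state: internal power = radiated power, P = εσA T⁴.
Radiating area A = 6L² = 1.476 m².
T⁴ = P/(εσA) = 88.0/(0.16·5.67×10⁻⁸·1.476) = 6.572×10⁹ K⁴.
T = (6.572×10⁹)^(1/4).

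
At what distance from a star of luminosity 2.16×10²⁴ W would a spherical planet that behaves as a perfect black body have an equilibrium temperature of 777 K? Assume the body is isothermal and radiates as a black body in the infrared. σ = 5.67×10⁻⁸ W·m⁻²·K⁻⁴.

d ≈ 1.44×10⁹ m

For an isothermal black-emitting sphere, (1−a)S·πr² = σ·4πr²·T⁴ ⇒ S = 4σT⁴/(1−a).
S = 4·5.67×10⁻⁸·(777)⁴/1.00 = 82670 W/m².
Flux falls as S = L/(4πd²), so d = √(L/(4πS)) = √(2.16×10²⁴/(4π·82670)).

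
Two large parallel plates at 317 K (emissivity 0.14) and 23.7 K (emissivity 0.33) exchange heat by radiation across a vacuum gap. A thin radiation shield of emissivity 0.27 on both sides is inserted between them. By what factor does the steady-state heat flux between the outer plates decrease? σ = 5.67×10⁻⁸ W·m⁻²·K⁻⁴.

factor ≈ 1.70

Without shield: q₀ = σΔ(T⁴)/(1/ε₁+1/ε₂−1) with denominator 9.173.
With shield the two gaps are in series; the resistances add: (1/ε₁+1/ε_s−1)+(1/ε_s+1/ε₂−1) = 9.847+5.734 = 15.58.
Heat-flux ratio q₀/q = 15.58/9.173.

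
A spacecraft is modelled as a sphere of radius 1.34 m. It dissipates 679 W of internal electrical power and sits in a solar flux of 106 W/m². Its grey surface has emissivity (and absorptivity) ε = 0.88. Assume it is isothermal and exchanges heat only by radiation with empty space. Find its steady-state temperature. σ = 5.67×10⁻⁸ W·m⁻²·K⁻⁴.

At steady state, absorbed solar power + internal power = radiated power.
Absorbed: α·S·A_cross = 0.88·106·5.641 = 526.2 W (cross-section πr²).
Total input = 526.2 + 679 = 1205 W.
Radiated: εσ·A_surf·T⁴ with A_surf = 4πr² = 22.56 m².
T⁴ = 1205/(0.88·5.67×10⁻⁸·22.56) = 1.070×10⁹ K⁴.

T ≈ 181 K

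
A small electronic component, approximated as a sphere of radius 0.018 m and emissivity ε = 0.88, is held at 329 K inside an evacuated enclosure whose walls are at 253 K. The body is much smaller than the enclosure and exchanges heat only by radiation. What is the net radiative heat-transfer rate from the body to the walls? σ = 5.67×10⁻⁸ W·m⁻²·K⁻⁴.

For a small grey body in a large enclosure: P_net = εσA(T_body⁴ − T_wall⁴).
A = 4πr² = 0.004072 m²; T_body⁴ − T_wall⁴ = 1.172×10¹⁰ − 4.097×10⁹ = 7.619×10⁹ K⁴.
|P_net| = 0.88·5.67×10⁻⁸·0.004072·7.619×10⁹.

P_net ≈ 1.55 W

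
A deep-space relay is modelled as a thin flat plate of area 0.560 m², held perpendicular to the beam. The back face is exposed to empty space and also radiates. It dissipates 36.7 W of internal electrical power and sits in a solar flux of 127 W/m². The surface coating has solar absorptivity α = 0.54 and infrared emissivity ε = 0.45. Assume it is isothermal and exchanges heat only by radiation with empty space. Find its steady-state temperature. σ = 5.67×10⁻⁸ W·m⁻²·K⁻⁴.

At steady state, absorbed solar power + internal power = radiated power.
Absorbed: α·S·A_cross = 0.54·127·0.5600 = 38.40 W (cross-section A).
Total input = 38.40 + 36.7 = 75.10 W.
Radiated: εσ·A_surf·T⁴ with A_surf = 2A = 1.120 m².
T⁴ = 75.10/(0.45·5.67×10⁻⁸·1.120) = 2.628×10⁹ K⁴.

T ≈ 226 K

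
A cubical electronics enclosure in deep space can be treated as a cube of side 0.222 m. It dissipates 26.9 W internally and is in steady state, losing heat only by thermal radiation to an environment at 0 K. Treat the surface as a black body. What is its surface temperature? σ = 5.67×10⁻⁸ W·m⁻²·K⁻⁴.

Steady state: internal power = radiated power, P = εσA T⁴.
Radiating area A = 6L² = 0.2957 m².
T⁴ = P/(εσA) = 26.9/(1.0·5.67×10⁻⁸·0.2957) = 1.604×10⁹ K⁴.
T = (1.604×10⁹)^(1/4).

T ≈ 200 K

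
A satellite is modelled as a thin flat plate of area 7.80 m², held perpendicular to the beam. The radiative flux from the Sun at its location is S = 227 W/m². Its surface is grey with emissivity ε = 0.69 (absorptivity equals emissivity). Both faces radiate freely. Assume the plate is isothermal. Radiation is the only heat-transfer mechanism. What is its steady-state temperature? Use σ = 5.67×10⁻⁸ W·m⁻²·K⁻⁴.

At equilibrium, absorbed power = emitted power.
Absorbing cross-section = A = 7.800 m²; emitting surface = 2A = 15.60 m² (ratio 2).
εS·A_cross = εσ·A_surf·T⁴  ⇒  T⁴ = S/(2σ)   (ε cancels).
T⁴ = 227/(2·5.67×10⁻⁸) = 2.002×10⁹ K⁴.
T = (2.002×10⁹)^(1/4).

T ≈ 212 K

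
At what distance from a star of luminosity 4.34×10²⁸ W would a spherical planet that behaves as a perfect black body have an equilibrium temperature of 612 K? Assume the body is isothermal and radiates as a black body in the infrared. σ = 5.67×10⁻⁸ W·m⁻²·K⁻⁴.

d ≈ 3.29×10¹¹ m

For an isothermal black-emitting sphere, (1−a)S·πr² = σ·4πr²·T⁴ ⇒ S = 4σT⁴/(1−a).
S = 4·5.67×10⁻⁸·(612)⁴/1.00 = 31820 W/m².
Flux falls as S = L/(4πd²), so d = √(L/(4πS)) = √(4.34×10²⁸/(4π·31820)).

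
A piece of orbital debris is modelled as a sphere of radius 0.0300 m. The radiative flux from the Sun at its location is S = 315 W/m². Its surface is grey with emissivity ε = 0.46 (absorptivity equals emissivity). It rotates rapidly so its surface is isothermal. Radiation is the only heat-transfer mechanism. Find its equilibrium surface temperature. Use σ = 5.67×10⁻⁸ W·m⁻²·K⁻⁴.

T ≈ 193 K

At equilibrium, absorbed power = emitted power.
Absorbing cross-section = πr² = 0.002827 m²; emitting surface = 4πr² = 0.01131 m² (ratio 4).
εS·A_cross = εσ·A_surf·T⁴  ⇒  T⁴ = S/(4σ)   (ε cancels).
T⁴ = 315/(4·5.67×10⁻⁸) = 1.389×10⁹ K⁴.
T = (1.389×10⁹)^(1/4).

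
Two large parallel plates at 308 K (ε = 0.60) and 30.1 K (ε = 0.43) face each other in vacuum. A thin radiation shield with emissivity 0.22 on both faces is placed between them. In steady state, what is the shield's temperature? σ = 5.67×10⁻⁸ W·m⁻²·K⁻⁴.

T_s ≈ 263 K

In steady state the net flux on the hot side equals that on the cold side.
σ(T₁⁴−T_s⁴)/D₁ = σ(T_s⁴−T₂⁴)/D₂, with D₁ = 1/ε₁+1/ε_s−1 = 5.212, D₂ = 1/ε_s+1/ε₂−1 = 5.871.
Solve for T_s⁴: T_s⁴ = (D₂·T₁⁴ + D₁·T₂⁴)/(D₁+D₂) = 4.767×10⁹ K⁴.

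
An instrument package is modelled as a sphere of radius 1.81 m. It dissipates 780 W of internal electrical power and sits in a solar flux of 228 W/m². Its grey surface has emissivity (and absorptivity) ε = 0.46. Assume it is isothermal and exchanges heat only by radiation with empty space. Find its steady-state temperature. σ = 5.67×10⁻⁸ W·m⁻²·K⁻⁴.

At steady state, absorbed solar power + internal power = radiated power.
Absorbed: α·S·A_cross = 0.46·228·10.29 = 1079 W (cross-section πr²).
Total input = 1079 + 780 = 1859 W.
Radiated: εσ·A_surf·T⁴ with A_surf = 4πr² = 41.17 m².
T⁴ = 1859/(0.46·5.67×10⁻⁸·41.17) = 1.732×10⁹ K⁴.

T ≈ 204 K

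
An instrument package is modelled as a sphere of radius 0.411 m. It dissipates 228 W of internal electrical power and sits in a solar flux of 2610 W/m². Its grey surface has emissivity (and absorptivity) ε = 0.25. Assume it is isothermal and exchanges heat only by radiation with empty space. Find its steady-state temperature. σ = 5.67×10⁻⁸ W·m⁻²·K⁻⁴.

At steady state, absorbed solar power + internal power = radiated power.
Absorbed: α·S·A_cross = 0.25·2610·0.5307 = 346.3 W (cross-section πr²).
Total input = 346.3 + 228 = 574.3 W.
Radiated: εσ·A_surf·T⁴ with A_surf = 4πr² = 2.123 m².
T⁴ = 574.3/(0.25·5.67×10⁻⁸·2.123) = 1.909×10¹⁰ K⁴.

T ≈ 372 K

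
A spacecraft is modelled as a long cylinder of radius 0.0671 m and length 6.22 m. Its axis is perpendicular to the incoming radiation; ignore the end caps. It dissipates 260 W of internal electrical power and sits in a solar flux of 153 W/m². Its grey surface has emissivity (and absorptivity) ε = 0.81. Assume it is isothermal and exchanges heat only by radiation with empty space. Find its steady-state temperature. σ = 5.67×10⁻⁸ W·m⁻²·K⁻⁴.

T ≈ 234 K

At steady state, absorbed solar power + internal power = radiated power.
Absorbed: α·S·A_cross = 0.81·153·0.8347 = 103.4 W (cross-section 2rL).
Total input = 103.4 + 260 = 363.4 W.
Radiated: εσ·A_surf·T⁴ with A_surf = 2πrL = 2.622 m².
T⁴ = 363.4/(0.81·5.67×10⁻⁸·2.622) = 3.018×10⁹ K⁴.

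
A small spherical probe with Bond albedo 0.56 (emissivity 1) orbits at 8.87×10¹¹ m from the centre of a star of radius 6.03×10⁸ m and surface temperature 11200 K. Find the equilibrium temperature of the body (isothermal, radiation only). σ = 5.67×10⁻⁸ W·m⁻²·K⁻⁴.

The star's surface emits σT_*⁴; at distance d the flux is S = σT_*⁴(R_*/d)².
S = 5.67×10⁻⁸·(11200)⁴·(6.03×10⁸/8.87×10¹¹)² = 412.3 W/m².
For an isothermal sphere T⁴ = (1−a)S/(4σ) = 7.999×10⁸ K⁴.

T ≈ 168 K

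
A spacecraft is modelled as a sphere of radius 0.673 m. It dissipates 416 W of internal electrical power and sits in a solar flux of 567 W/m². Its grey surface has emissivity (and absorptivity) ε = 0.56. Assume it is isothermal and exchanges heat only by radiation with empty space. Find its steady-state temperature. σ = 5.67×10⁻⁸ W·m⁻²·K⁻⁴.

T ≈ 263 K

At steady state, absorbed solar power + internal power = radiated power.
Absorbed: α·S·A_cross = 0.56·567·1.423 = 451.8 W (cross-section πr²).
Total input = 451.8 + 416 = 867.8 W.
Radiated: εσ·A_surf·T⁴ with A_surf = 4πr² = 5.692 m².
T⁴ = 867.8/(0.56·5.67×10⁻⁸·5.692) = 4.802×10⁹ K⁴.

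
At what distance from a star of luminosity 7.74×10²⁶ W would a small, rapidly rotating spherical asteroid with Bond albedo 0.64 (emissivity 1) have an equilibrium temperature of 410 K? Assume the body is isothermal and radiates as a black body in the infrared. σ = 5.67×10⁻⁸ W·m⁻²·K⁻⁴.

For an isothermal black-emitting sphere, (1−a)S·πr² = σ·4πr²·T⁴ ⇒ S = 4σT⁴/(1−a).
S = 4·5.67×10⁻⁸·(410)⁴/0.360 = 17800 W/m².
Flux falls as S = L/(4πd²), so d = √(L/(4πS)) = √(7.74×10²⁶/(4π·17800)).

d ≈ 5.88×10¹⁰ m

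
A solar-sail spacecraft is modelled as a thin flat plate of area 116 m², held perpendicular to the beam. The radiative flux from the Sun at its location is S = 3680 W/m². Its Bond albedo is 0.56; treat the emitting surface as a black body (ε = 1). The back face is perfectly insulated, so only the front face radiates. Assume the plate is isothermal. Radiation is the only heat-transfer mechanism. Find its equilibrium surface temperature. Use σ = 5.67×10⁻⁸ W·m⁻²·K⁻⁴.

T ≈ 411 K

At equilibrium, absorbed power = emitted power.
Absorbing cross-section = A = 116.0 m²; emitting surface = A = 116.0 m² (ratio 1).
(1−a)S·A_cross = εσ·A_surf·T⁴  ⇒  T⁴ = (1−a)S/(1σ).
T⁴ = 0.440·3680/(1·5.67×10⁻⁸) = 2.856×10¹⁰ K⁴.
T = (2.856×10¹⁰)^(1/4).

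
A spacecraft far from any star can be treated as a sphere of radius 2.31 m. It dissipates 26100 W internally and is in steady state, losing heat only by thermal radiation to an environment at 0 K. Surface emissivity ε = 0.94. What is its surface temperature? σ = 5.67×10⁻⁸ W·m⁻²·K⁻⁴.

T ≈ 292 K

Steady state: internal power = radiated power, P = εσA T⁴.
Radiating area A = 4πr² = 67.06 m².
T⁴ = P/(εσA) = 26100/(0.94·5.67×10⁻⁸·67.06) = 7.303×10⁹ K⁴.
T = (7.303×10⁹)^(1/4).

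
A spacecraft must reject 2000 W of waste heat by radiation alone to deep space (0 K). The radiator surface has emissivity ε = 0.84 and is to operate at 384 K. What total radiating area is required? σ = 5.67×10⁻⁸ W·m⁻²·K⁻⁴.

A ≈ 1.93 m²

P = εσA T⁴ ⇒ A = P/(εσT⁴).
T⁴ = 2.174×10¹⁰ K⁴.
A = 2000/(0.84 × 5.67×10⁻⁸ × 2.174×10¹⁰).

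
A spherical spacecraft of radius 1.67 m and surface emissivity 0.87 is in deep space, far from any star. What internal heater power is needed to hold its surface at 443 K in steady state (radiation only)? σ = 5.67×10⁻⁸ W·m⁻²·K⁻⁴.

P = εσ·4πr²·T⁴.
4πr² = 35.05 m²; T⁴ = 3.851×10¹⁰ K⁴.
P = 0.87·5.67×10⁻⁸·35.05·3.851×10¹⁰.

P ≈ 66600 W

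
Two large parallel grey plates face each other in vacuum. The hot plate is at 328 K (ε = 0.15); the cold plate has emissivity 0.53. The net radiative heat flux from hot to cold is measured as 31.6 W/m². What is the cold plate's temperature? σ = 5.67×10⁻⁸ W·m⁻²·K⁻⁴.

q = σ(T₁⁴ − T₂⁴)/(1/ε₁ + 1/ε₂ − 1); denominator = 7.553.
T₂⁴ = T₁⁴ − q·(1/ε₁+1/ε₂−1)/σ = 1.157×10¹⁰ − 31.6·7.553/5.67×10⁻⁸
    = 7.365×10⁹ K⁴.

T₂ ≈ 293 K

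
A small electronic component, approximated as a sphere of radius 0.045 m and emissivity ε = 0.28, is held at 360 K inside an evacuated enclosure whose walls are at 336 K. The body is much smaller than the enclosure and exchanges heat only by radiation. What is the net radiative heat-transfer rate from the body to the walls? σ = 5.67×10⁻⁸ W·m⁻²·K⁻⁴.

P_net ≈ 1.64 W

For a small grey body in a large enclosure: P_net = εσA(T_body⁴ − T_wall⁴).
A = 4πr² = 0.02545 m²; T_body⁴ − T_wall⁴ = 1.680×10¹⁰ − 1.275×10¹⁰ = 4.051×10⁹ K⁴.
|P_net| = 0.28·5.67×10⁻⁸·0.02545·4.051×10⁹.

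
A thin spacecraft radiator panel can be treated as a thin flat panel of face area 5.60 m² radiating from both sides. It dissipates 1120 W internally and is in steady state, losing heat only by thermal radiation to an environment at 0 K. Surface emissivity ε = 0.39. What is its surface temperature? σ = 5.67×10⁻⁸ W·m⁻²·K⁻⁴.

T ≈ 259 K

Steady state: internal power = radiated power, P = εσA T⁴.
Radiating area A = 2·5.60 = 11.20 m².
T⁴ = P/(εσA) = 1120/(0.39·5.67×10⁻⁸·11.20) = 4.522×10⁹ K⁴.
T = (4.522×10⁹)^(1/4).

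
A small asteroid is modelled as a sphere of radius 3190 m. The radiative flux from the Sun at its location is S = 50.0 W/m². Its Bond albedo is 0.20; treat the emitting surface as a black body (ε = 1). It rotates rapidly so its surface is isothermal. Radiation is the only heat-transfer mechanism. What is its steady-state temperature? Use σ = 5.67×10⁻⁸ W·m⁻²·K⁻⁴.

T ≈ 115 K

At equilibrium, absorbed power = emitted power.
Absorbing cross-section = πr² = 3.197×10⁷ m²; emitting surface = 4πr² = 1.279×10⁸ m² (ratio 4).
(1−a)S·A_cross = εσ·A_surf·T⁴  ⇒  T⁴ = (1−a)S/(4σ).
T⁴ = 0.800·50.0/(4·5.67×10⁻⁸) = 1.764×10⁸ K⁴.
T = (1.764×10⁸)^(1/4).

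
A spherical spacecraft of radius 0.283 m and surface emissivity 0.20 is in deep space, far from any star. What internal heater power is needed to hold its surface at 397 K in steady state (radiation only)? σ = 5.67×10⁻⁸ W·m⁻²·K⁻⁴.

P ≈ 284 W

P = εσ·4πr²·T⁴.
4πr² = 1.006 m²; T⁴ = 2.484×10¹⁰ K⁴.
P = 0.20·5.67×10⁻⁸·1.006·2.484×10¹⁰.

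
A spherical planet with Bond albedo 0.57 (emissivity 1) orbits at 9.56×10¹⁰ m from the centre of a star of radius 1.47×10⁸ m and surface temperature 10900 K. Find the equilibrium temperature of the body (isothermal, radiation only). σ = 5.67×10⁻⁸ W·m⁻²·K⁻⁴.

The star's surface emits σT_*⁴; at distance d the flux is S = σT_*⁴(R_*/d)².
S = 5.67×10⁻⁸·(10900)⁴·(1.47×10⁸/9.56×10¹⁰)² = 1892 W/m².
For an isothermal sphere T⁴ = (1−a)S/(4σ) = 3.588×10⁹ K⁴.

T ≈ 245 K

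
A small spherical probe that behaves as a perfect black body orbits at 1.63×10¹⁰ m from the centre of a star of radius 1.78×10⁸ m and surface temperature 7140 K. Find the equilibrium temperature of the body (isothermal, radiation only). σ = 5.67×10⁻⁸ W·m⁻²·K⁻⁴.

T ≈ 528 K

The star's surface emits σT_*⁴; at distance d the flux is S = σT_*⁴(R_*/d)².
S = 5.67×10⁻⁸·(7140)⁴·(1.78×10⁸/1.63×10¹⁰)² = 17570 W/m².
For an isothermal sphere T⁴ = (1−a)S/(4σ) = 7.748×10¹⁰ K⁴.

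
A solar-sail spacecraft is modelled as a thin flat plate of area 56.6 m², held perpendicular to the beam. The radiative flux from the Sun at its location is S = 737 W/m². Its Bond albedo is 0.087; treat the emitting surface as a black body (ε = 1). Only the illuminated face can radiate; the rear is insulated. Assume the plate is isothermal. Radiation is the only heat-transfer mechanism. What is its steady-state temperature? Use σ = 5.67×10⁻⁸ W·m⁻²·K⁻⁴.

At equilibrium, absorbed power = emitted power.
Absorbing cross-section = A = 56.60 m²; emitting surface = A = 56.60 m² (ratio 1).
(1−a)S·A_cross = εσ·A_surf·T⁴  ⇒  T⁴ = (1−a)S/(1σ).
T⁴ = 0.913·737/(1·5.67×10⁻⁸) = 1.187×10¹⁰ K⁴.
T = (1.187×10¹⁰)^(1/4).

T ≈ 330 K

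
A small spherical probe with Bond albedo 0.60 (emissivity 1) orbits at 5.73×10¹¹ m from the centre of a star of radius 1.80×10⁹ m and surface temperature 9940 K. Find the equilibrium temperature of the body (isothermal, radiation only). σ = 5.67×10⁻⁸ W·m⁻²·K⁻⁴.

T ≈ 313 K

The star's surface emits σT_*⁴; at distance d the flux is S = σT_*⁴(R_*/d)².
S = 5.67×10⁻⁸·(9940)⁴·(1.80×10⁹/5.73×10¹¹)² = 5462 W/m².
For an isothermal sphere T⁴ = (1−a)S/(4σ) = 9.633×10⁹ K⁴.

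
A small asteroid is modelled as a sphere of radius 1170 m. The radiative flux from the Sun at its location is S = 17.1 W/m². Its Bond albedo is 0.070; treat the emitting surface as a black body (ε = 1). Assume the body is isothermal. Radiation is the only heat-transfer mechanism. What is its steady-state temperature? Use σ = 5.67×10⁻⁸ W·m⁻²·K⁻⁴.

At equilibrium, absorbed power = emitted power.
Absorbing cross-section = πr² = 4.301×10⁶ m²; emitting surface = 4πr² = 1.720×10⁷ m² (ratio 4).
(1−a)S·A_cross = εσ·A_surf·T⁴  ⇒  T⁴ = (1−a)S/(4σ).
T⁴ = 0.930·17.1/(4·5.67×10⁻⁸) = 7.012×10⁷ K⁴.
T = (7.012×10⁷)^(1/4).

T ≈ 91.5 K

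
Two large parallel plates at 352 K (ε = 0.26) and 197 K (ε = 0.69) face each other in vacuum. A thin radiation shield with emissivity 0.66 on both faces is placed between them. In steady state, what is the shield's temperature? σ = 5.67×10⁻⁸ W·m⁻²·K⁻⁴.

In steady state the net flux on the hot side equals that on the cold side.
σ(T₁⁴−T_s⁴)/D₁ = σ(T_s⁴−T₂⁴)/D₂, with D₁ = 1/ε₁+1/ε_s−1 = 4.361, D₂ = 1/ε_s+1/ε₂−1 = 1.964.
Solve for T_s⁴: T_s⁴ = (D₂·T₁⁴ + D₁·T₂⁴)/(D₁+D₂) = 5.806×10⁹ K⁴.

T_s ≈ 276 K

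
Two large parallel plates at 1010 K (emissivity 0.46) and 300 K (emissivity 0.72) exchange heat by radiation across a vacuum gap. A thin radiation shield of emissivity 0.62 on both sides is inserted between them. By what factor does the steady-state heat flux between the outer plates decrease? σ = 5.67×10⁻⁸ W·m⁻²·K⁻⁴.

Without shield: q₀ = σΔ(T⁴)/(1/ε₁+1/ε₂−1) with denominator 2.563.
With shield the two gaps are in series; the resistances add: (1/ε₁+1/ε_s−1)+(1/ε_s+1/ε₂−1) = 2.787+2.002 = 4.789.
Heat-flux ratio q₀/q = 4.789/2.563.

factor ≈ 1.87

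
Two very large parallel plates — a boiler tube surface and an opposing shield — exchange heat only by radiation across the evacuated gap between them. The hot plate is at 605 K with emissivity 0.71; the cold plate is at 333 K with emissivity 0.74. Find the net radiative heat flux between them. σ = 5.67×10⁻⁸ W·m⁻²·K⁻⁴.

q ≈ 3920 W/m²

For two infinite grey parallel plates, q = σ(T₁⁴ − T₂⁴)/(1/ε₁ + 1/ε₂ − 1).
T₁⁴ − T₂⁴ = 1.340×10¹¹ − 1.230×10¹⁰ = 1.217×10¹¹ K⁴.
1/ε₁ + 1/ε₂ − 1 = 1.408 + 1.351 − 1 = 1.760.
q = 5.67×10⁻⁸ × 1.217×10¹¹ / 1.760.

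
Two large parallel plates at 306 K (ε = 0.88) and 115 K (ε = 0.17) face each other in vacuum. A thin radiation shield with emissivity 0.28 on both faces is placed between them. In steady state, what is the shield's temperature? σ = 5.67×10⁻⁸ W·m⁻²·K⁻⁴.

In steady state the net flux on the hot side equals that on the cold side.
σ(T₁⁴−T_s⁴)/D₁ = σ(T_s⁴−T₂⁴)/D₂, with D₁ = 1/ε₁+1/ε_s−1 = 3.708, D₂ = 1/ε_s+1/ε₂−1 = 8.454.
Solve for T_s⁴: T_s⁴ = (D₂·T₁⁴ + D₁·T₂⁴)/(D₁+D₂) = 6.148×10⁹ K⁴.

T_s ≈ 280 K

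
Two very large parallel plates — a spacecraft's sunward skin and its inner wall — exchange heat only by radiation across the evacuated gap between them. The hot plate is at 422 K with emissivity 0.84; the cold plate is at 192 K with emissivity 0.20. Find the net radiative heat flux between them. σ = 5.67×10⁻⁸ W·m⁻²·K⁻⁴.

For two infinite grey parallel plates, q = σ(T₁⁴ − T₂⁴)/(1/ε₁ + 1/ε₂ − 1).
T₁⁴ − T₂⁴ = 3.171×10¹⁰ − 1.359×10⁹ = 3.035×10¹⁰ K⁴.
1/ε₁ + 1/ε₂ − 1 = 1.190 + 5.000 − 1 = 5.190.
q = 5.67×10⁻⁸ × 3.035×10¹⁰ / 5.190.

q ≈ 332 W/m²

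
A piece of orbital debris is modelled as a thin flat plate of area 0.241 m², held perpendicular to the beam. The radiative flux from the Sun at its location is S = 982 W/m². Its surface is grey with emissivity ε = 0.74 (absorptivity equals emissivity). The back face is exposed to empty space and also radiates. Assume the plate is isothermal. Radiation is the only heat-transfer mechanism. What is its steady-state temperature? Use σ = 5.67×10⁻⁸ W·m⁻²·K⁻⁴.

T ≈ 305 K

At equilibrium, absorbed power = emitted power.
Absorbing cross-section = A = 0.2410 m²; emitting surface = 2A = 0.4820 m² (ratio 2).
εS·A_cross = εσ·A_surf·T⁴  ⇒  T⁴ = S/(2σ)   (ε cancels).
T⁴ = 982/(2·5.67×10⁻⁸) = 8.660×10⁹ K⁴.
T = (8.660×10⁹)^(1/4).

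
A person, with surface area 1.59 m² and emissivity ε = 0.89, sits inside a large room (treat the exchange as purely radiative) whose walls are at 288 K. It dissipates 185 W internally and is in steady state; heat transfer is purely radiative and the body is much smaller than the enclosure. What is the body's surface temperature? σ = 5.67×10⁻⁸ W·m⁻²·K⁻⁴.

For a small grey body in a large enclosure, net radiated power = εσA(T⁴ − T_w⁴).
Steady state: P = εσA(T⁴ − T_w⁴) with A = 1.59 m².
T⁴ = P/(εσA) + T_w⁴ = 185/(0.89·5.67×10⁻⁸·1.590) + (288)⁴
    = 2.306×10⁹ + 6.880×10⁹ = 9.185×10⁹ K⁴.

T ≈ 310 K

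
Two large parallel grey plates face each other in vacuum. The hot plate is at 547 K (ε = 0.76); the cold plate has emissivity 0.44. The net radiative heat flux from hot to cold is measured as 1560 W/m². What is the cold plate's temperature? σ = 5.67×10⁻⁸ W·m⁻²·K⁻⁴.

q = σ(T₁⁴ − T₂⁴)/(1/ε₁ + 1/ε₂ − 1); denominator = 2.589.
T₂⁴ = T₁⁴ − q·(1/ε₁+1/ε₂−1)/σ = 8.953×10¹⁰ − 1560·2.589/5.67×10⁻⁸
    = 1.831×10¹⁰ K⁴.

T₂ ≈ 368 K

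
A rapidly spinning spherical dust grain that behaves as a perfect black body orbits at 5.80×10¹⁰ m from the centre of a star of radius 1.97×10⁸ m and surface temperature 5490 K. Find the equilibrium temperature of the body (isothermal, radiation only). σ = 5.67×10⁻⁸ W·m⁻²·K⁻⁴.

The star's surface emits σT_*⁴; at distance d the flux is S = σT_*⁴(R_*/d)².
S = 5.67×10⁻⁸·(5490)⁴·(1.97×10⁸/5.80×10¹⁰)² = 594.2 W/m².
For an isothermal sphere T⁴ = (1−a)S/(4σ) = 2.620×10⁹ K⁴.

T ≈ 226 K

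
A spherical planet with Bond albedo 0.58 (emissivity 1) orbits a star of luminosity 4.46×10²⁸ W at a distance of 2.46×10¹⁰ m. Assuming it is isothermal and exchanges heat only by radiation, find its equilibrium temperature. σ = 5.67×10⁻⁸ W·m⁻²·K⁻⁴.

T ≈ 1820 K

First find the stellar flux at distance d: S = L/(4πd²) = 4.46×10²⁸/(4π·(2.46×10¹⁰)²) = 5.865×10⁶ W/m².
For an isothermal sphere, absorbed (1−a)S·πr² = emitted σ·4πr²·T⁴, so T⁴ = (1−a)S/(4σ).
T⁴ = 0.420·5.865×10⁶/(4·5.67×10⁻⁸) = 1.086×10¹³ K⁴.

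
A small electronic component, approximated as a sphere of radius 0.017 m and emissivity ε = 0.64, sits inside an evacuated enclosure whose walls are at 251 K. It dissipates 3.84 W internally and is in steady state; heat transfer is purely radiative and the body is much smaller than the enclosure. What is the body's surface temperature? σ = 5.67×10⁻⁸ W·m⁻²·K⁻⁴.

For a small grey body in a large enclosure, net radiated power = εσA(T⁴ − T_w⁴).
Steady state: P = εσA(T⁴ − T_w⁴) with A = 4πr² = 0.003632 m².
T⁴ = P/(εσA) + T_w⁴ = 3.84/(0.64·5.67×10⁻⁸·0.003632) + (251)⁴
    = 2.914×10¹⁰ + 3.969×10⁹ = 3.311×10¹⁰ K⁴.

T ≈ 427 K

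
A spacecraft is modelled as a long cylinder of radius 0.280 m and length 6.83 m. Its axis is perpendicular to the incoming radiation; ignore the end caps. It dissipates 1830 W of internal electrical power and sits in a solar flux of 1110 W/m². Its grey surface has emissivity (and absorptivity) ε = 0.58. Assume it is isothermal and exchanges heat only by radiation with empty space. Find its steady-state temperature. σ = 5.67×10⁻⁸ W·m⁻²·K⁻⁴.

At steady state, absorbed solar power + internal power = radiated power.
Absorbed: α·S·A_cross = 0.58·1110·3.825 = 2462 W (cross-section 2rL).
Total input = 2462 + 1830 = 4292 W.
Radiated: εσ·A_surf·T⁴ with A_surf = 2πrL = 12.02 m².
T⁴ = 4292/(0.58·5.67×10⁻⁸·12.02) = 1.086×10¹⁰ K⁴.

T ≈ 323 K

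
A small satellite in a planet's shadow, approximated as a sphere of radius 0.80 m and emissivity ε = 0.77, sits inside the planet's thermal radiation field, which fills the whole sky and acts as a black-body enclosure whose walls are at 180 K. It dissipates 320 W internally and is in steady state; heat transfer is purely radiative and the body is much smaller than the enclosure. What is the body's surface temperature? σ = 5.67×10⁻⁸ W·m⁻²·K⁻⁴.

T ≈ 210 K

For a small grey body in a large enclosure, net radiated power = εσA(T⁴ − T_w⁴).
Steady state: P = εσA(T⁴ − T_w⁴) with A = 4πr² = 8.042 m².
T⁴ = P/(εσA) + T_w⁴ = 320/(0.77·5.67×10⁻⁸·8.042) + (180)⁴
    = 9.114×10⁸ + 1.050×10⁹ = 1.961×10⁹ K⁴.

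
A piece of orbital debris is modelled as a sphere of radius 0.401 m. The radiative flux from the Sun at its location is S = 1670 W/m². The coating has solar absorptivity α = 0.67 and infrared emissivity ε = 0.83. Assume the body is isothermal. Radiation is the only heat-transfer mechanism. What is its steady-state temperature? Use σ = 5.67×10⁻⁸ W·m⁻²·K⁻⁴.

T ≈ 278 K

At equilibrium, absorbed power = emitted power.
Absorbing cross-section = πr² = 0.5052 m²; emitting surface = 4πr² = 2.021 m² (ratio 4).
αS·A_cross = εσ·A_surf·T⁴  ⇒  T⁴ = αS/(ε·4σ).
T⁴ = 0.670·1670/(0.83·4·5.67×10⁻⁸) = 5.944×10⁹ K⁴.
T = (5.944×10⁹)^(1/4).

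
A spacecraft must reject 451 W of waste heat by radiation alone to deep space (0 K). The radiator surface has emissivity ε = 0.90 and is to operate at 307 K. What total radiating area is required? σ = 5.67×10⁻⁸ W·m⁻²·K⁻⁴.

P = εσA T⁴ ⇒ A = P/(εσT⁴).
T⁴ = 8.883×10⁹ K⁴.
A = 451/(0.90 × 5.67×10⁻⁸ × 8.883×10⁹).

A ≈ 0.995 m²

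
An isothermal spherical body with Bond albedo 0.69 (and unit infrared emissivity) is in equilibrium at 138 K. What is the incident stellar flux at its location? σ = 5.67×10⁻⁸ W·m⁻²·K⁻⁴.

(1−a)S·πr² = σ·4πr²·T⁴ ⇒ S = 4σT⁴/(1−a).
S = 4·5.67×10⁻⁸·3.627×10⁸/0.310.

S ≈ 265 W/m²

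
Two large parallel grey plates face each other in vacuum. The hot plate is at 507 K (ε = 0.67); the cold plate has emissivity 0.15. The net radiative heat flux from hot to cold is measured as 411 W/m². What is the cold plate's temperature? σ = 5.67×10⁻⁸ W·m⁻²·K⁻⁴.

T₂ ≈ 345 K

q = σ(T₁⁴ − T₂⁴)/(1/ε₁ + 1/ε₂ − 1); denominator = 7.159.
T₂⁴ = T₁⁴ − q·(1/ε₁+1/ε₂−1)/σ = 6.607×10¹⁰ − 411·7.159/5.67×10⁻⁸
    = 1.418×10¹⁰ K⁴.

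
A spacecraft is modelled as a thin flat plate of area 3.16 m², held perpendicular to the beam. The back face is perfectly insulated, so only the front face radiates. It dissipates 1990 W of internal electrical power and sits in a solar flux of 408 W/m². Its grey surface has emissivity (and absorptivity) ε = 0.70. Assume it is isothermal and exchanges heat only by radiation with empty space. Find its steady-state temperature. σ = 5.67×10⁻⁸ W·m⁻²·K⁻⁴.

At steady state, absorbed solar power + internal power = radiated power.
Absorbed: α·S·A_cross = 0.70·408·3.160 = 902.5 W (cross-section A).
Total input = 902.5 + 1990 = 2892 W.
Radiated: εσ·A_surf·T⁴ with A_surf = A = 3.160 m².
T⁴ = 2892/(0.70·5.67×10⁻⁸·3.160) = 2.306×10¹⁰ K⁴.

T ≈ 390 K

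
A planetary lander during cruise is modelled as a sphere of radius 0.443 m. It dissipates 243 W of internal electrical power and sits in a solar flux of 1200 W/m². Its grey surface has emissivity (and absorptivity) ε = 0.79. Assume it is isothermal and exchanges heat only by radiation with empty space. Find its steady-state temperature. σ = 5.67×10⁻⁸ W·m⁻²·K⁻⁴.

T ≈ 294 K

At steady state, absorbed solar power + internal power = radiated power.
Absorbed: α·S·A_cross = 0.79·1200·0.6165 = 584.5 W (cross-section πr²).
Total input = 584.5 + 243 = 827.5 W.
Radiated: εσ·A_surf·T⁴ with A_surf = 4πr² = 2.466 m².
T⁴ = 827.5/(0.79·5.67×10⁻⁸·2.466) = 7.491×10⁹ K⁴.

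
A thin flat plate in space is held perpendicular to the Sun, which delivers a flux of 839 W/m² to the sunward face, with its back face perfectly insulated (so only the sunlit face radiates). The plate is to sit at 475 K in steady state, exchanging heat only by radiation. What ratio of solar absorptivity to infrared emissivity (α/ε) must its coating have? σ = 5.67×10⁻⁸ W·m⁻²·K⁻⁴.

Balance: αS·A = εσ·1A·T⁴ ⇒ α/ε = σT⁴/S.
α/ε = 5.67×10⁻⁸·(475)⁴/839 = 5.67×10⁻⁸·5.091×10¹⁰/839.

α/ε ≈ 3.44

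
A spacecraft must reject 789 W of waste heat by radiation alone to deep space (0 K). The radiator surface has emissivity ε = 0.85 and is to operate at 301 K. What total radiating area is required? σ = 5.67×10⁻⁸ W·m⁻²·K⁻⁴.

A ≈ 1.99 m²

P = εσA T⁴ ⇒ A = P/(εσT⁴).
T⁴ = 8.209×10⁹ K⁴.
A = 789/(0.85 × 5.67×10⁻⁸ × 8.209×10⁹).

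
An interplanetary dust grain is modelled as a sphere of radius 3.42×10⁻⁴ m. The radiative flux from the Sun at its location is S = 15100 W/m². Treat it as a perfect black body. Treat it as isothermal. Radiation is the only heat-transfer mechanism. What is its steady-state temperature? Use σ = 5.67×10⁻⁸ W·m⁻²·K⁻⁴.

At equilibrium, absorbed power = emitted power.
Absorbing cross-section = πr² = 3.675×10⁻⁷ m²; emitting surface = 4πr² = 1.470×10⁻⁶ m² (ratio 4).
S·A_cross = εσ·A_surf·T⁴  ⇒  T⁴ = S/(4σ).
T⁴ = 1.00·15100/(4·5.67×10⁻⁸) = 6.658×10¹⁰ K⁴.
T = (6.658×10¹⁰)^(1/4).

T ≈ 508 K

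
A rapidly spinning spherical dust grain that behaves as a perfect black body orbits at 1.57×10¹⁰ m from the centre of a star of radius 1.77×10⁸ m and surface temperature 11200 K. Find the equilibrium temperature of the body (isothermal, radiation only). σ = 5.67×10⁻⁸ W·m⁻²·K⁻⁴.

T ≈ 841 K

The star's surface emits σT_*⁴; at distance d the flux is S = σT_*⁴(R_*/d)².
S = 5.67×10⁻⁸·(11200)⁴·(1.77×10⁸/1.57×10¹⁰)² = 1.134×10⁵ W/m².
For an isothermal sphere T⁴ = (1−a)S/(4σ) = 5.000×10¹¹ K⁴.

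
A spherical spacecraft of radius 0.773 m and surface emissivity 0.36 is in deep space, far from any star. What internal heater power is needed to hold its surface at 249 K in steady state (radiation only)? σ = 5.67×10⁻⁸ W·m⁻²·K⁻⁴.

P = εσ·4πr²·T⁴.
4πr² = 7.509 m²; T⁴ = 3.844×10⁹ K⁴.
P = 0.36·5.67×10⁻⁸·7.509·3.844×10⁹.

P ≈ 589 W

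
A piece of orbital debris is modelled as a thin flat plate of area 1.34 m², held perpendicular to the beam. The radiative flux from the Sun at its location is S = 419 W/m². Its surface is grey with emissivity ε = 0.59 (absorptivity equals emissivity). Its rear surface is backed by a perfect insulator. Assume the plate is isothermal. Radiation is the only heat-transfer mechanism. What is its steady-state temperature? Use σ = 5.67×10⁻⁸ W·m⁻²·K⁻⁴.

At equilibrium, absorbed power = emitted power.
Absorbing cross-section = A = 1.340 m²; emitting surface = A = 1.340 m² (ratio 1).
εS·A_cross = εσ·A_surf·T⁴  ⇒  T⁴ = S/(1σ)   (ε cancels).
T⁴ = 419/(1·5.67×10⁻⁸) = 7.390×10⁹ K⁴.
T = (7.390×10⁹)^(1/4).

T ≈ 293 K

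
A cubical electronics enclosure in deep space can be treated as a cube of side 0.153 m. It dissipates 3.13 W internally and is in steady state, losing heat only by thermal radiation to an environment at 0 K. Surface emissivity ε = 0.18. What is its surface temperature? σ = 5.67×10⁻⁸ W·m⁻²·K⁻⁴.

T ≈ 216 K

Steady state: internal power = radiated power, P = εσA T⁴.
Radiating area A = 6L² = 0.1405 m².
T⁴ = P/(εσA) = 3.13/(0.18·5.67×10⁻⁸·0.1405) = 2.184×10⁹ K⁴.
T = (2.184×10⁹)^(1/4).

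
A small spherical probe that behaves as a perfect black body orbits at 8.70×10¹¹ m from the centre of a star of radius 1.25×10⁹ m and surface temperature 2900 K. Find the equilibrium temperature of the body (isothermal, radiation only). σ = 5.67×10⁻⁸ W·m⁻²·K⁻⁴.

The star's surface emits σT_*⁴; at distance d the flux is S = σT_*⁴(R_*/d)².
S = 5.67×10⁻⁸·(2900)⁴·(1.25×10⁹/8.70×10¹¹)² = 8.279 W/m².
For an isothermal sphere T⁴ = (1−a)S/(4σ) = 3.650×10⁷ K⁴.

T ≈ 77.7 K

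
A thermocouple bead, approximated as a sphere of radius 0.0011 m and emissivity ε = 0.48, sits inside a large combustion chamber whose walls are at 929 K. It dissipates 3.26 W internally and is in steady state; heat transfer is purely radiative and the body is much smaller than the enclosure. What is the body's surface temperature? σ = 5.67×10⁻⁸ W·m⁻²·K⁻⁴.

T ≈ 1710 K

For a small grey body in a large enclosure, net radiated power = εσA(T⁴ − T_w⁴).
Steady state: P = εσA(T⁴ − T_w⁴) with A = 4πr² = 1.521×10⁻⁵ m².
T⁴ = P/(εσA) + T_w⁴ = 3.26/(0.48·5.67×10⁻⁸·1.521×10⁻⁵) + (929)⁴
    = 7.878×10¹² + 7.448×10¹¹ = 8.623×10¹² K⁴.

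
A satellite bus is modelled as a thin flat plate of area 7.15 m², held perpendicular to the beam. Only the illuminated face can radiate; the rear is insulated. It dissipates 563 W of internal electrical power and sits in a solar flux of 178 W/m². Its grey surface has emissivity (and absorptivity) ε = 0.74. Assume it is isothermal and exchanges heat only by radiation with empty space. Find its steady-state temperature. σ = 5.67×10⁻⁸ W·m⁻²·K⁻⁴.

At steady state, absorbed solar power + internal power = radiated power.
Absorbed: α·S·A_cross = 0.74·178·7.150 = 941.8 W (cross-section A).
Total input = 941.8 + 563 = 1505 W.
Radiated: εσ·A_surf·T⁴ with A_surf = A = 7.150 m².
T⁴ = 1505/(0.74·5.67×10⁻⁸·7.150) = 5.016×10⁹ K⁴.

T ≈ 266 K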